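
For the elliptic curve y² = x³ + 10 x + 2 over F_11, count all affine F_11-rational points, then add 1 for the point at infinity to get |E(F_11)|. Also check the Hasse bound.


Affine points = {(3, 2), (3, 9), (5, 1), (5, 10), (6, 5), (6, 6), (8, 0)}; affine count = 7; |E(F_11)| = 8.

Discriminant check: Δ ∝ 4a³ + 27b² = 4·10³ + 27·2² = 4·1000 + 27·4 ≡ 5 (mod 11). Nonzero ⇒ E is nonsingular.
For each x ∈ F_11, compute rhs = x³ + 10·x + 2 mod 11, then count y ∈ F_11 with y² ≡ rhs.
  x = 0: rhs = 2, matching y values: none (0 points).
  x = 1: rhs = 2, matching y values: none (0 points).
  x = 2: rhs = 8, matching y values: none (0 points).
  x = 3: rhs = 4, matching y values: 2, 9 (2 points).
  x = 4: rhs = 7, matching y values: none (0 points).
  x = 5: rhs = 1, matching y values: 1, 10 (2 points).
  x = 6: rhs = 3, matching y values: 5, 6 (2 points).
  x = 7: rhs = 8, matching y values: none (0 points).
  x = 8: rhs = 0, matching y values: 0 (1 points).
  x = 9: rhs = 7, matching y values: none (0 points).
  x = 10: rhs = 2, matching y values: none (0 points).
Total affine count: 7.
Full point count |E(F_11)| = 7 + 1 = 8.
Hasse bound: |8 − (11+1)| = |-4| = 4 ≤ 2√11 ≈ 6.6332 ✓.


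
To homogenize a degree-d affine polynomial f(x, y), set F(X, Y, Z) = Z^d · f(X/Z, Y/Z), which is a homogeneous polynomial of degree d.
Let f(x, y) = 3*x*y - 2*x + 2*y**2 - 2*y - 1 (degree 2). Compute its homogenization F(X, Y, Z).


F(X, Y, Z) = 3*X*Y - 2*X*Z + 2*Y**2 - 2*Y*Z - Z**2

deg(f) = 2.
Substitute x = X/Z, y = Y/Z into f, then multiply by Z^2.
  monomial 3·x^1·y^1 ↦ 3·X^1·Y^1·Z^0.
  monomial -2·x^1·y^0 ↦ -2·X^1·Y^0·Z^1.
  monomial 2·x^0·y^2 ↦ 2·X^0·Y^2·Z^0.
  monomial -2·x^0·y^1 ↦ -2·X^0·Y^1·Z^1.
  monomial -1·x^0·y^0 ↦ -1·X^0·Y^0·Z^2.
Collecting: F(X, Y, Z) = 3*X*Y - 2*X*Z + 2*Y**2 - 2*Y*Z - Z**2.


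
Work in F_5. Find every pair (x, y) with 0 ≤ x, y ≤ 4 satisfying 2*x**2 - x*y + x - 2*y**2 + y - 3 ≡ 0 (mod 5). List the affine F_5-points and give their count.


Affine F_5-points: {(1, 0)}; count = 1.

For each of the 25 pairs (x, y) ∈ F_5², evaluate f(x, y) mod 5. Record the zeros.
  x = 0: [0↦2, 1↦1, 2↦1, 3↦2, 4↦4]  zeros at y ∈ ∅
  x = 1: [0↦0, 1↦3, 2↦2, 3↦2, 4↦3]  zeros at y ∈ {0}
  x = 2: [0↦2, 1↦4, 2↦2, 3↦1, 4↦1]  zeros at y ∈ ∅
  x = 3: [0↦3, 1↦4, 2↦1, 3↦4, 4↦3]  zeros at y ∈ ∅
  x = 4: [0↦3, 1↦3, 2↦4, 3↦1, 4↦4]  zeros at y ∈ ∅
Collecting zeros: affine points = {(1, 0)}.
Total count |C(F_5)_aff| = 1.


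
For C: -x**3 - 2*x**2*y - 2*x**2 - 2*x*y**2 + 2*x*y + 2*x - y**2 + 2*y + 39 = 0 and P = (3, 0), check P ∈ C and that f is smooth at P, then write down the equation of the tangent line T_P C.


Tangent line at P: -37*x - 10*y + 111 = 0.

Step 1: f(3, 0) = 0, so P lies on C.
Step 2: partial derivatives
  f_x(x, y) = -3*x**2 - 4*x*y - 4*x - 2*y**2 + 2*y + 2, f_y(x, y) = -2*x**2 - 4*x*y + 2*x - 2*y + 2.
  f_x(P) = -37, f_y(P) = -10 (gradient nonzero, so P is smooth).
Step 3: tangent line at P: -37·(x − 3) + -10·(y − 0) = 0.
Expanding: -37*x - 10*y + 111 = 0.


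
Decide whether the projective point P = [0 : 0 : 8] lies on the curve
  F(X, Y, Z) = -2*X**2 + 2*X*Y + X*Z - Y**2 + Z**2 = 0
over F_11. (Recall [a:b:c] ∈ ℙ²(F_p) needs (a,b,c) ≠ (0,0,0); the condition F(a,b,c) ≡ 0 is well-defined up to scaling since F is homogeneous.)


F(0,0,8) ≡ 9 (mod 11); P is NOT on the curve.

Evaluate F(0, 0, 8) term-by-term (mod 11).
  -2*X**2 ↦ -2·0·1·1 = 0
  2*X*Y ↦ 2·0·0·1 = 0
  X*Z ↦ 1·0·1·8 = 0
  -Y**2 ↦ -1·1·0·1 = 0
  Z**2 ↦ 1·1·1·64 = 64
Sum: F(0, 0, 8) = (0) + (0) + (0) + (0) + (64) = 64.
Reducing mod 11: 64 ≡ 9 (mod 11).
Since F(a, b, c) ≡ 9 ≠ 0 (mod 11), P does NOT lie on the curve.


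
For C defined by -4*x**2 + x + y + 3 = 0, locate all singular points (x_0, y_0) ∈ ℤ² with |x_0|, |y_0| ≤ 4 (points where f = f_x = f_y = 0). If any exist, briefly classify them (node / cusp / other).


No singular points in the scanned grid; C is smooth there.

Compute partial derivatives:
  f_x = 1 - 8*x.
  f_y = 1.
f_y = 1 is a nonzero constant, so f_y never vanishes: no point (x, y) can satisfy f = f_x = f_y = 0. In particular no (x, y) ∈ {−4, ..., 4}² is singular; the curve is smooth.


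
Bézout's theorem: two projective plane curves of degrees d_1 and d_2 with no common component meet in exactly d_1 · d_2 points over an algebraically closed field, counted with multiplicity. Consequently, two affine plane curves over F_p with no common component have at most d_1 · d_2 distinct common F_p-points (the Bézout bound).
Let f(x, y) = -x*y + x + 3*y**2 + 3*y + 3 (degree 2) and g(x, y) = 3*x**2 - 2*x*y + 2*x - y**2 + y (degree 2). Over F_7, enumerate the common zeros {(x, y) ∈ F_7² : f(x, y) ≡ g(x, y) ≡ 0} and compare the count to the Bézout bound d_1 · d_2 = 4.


Common zeros: {(4, 0)}; count = 1; Bézout bound = 4.

deg(f) = 2, deg(g) = 2, so Bézout bound = 4.
Scan x ∈ F_7. For each x, list the y ∈ F_7 with f(x, y) ≡ 0 and those with g(x, y) ≡ 0 (mod 7); the common zeros in that column are the intersection.
  x = 0: f ≡ 0 at y ∈ {2, 4}; g ≡ 0 at y ∈ {0, 1}; common: ∅.
  x = 1: f ≡ 0 at y ∈ ∅; g ≡ 0 at y ∈ {3}; common: ∅.
  x = 2: f ≡ 0 at y ∈ {3, 6}; g ≡ 0 at y ∈ ∅; common: ∅.
  x = 3: f ≡ 0 at y ∈ ∅; g ≡ 0 at y ∈ ∅; common: ∅.
  x = 4: f ≡ 0 at y ∈ {0, 5}; g ≡ 0 at y ∈ {0}; common: {0}.
  x = 5: f ≡ 0 at y ∈ ∅; g ≡ 0 at y ∈ {2, 3}; common: ∅.
  x = 6: f ≡ 0 at y ∈ ∅; g ≡ 0 at y ∈ ∅; common: ∅.
Collecting: common zeros = {(4, 0)}, so the count is 1.
Comparison with the Bézout bound: 1 ≤ 4 = deg(f)·deg(g), as expected for curves with no common component (the affine F_7-count falls short of the bound because intersections may lie at infinity, over extension fields, or carry multiplicity).


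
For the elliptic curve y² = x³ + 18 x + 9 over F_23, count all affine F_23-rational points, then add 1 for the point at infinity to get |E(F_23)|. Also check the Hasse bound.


Affine points = {(0, 3), (0, 20), (7, 8), (7, 15), (9, 7), (9, 16), (10, 4), (10, 19), (13, 5), (13, 18), (16, 0), (18, 1), (18, 22), (22, 6), (22, 17)}; affine count = 15; |E(F_23)| = 16.

Discriminant check: Δ ∝ 4a³ + 27b² = 4·18³ + 27·9² = 4·5832 + 27·81 ≡ 8 (mod 23). Nonzero ⇒ E is nonsingular.
For each x ∈ F_23, compute rhs = x³ + 18·x + 9 mod 23, then count y ∈ F_23 with y² ≡ rhs.
  x = 0: rhs = 9, matching y values: 3, 20 (2 points).
  x = 1: rhs = 5, matching y values: none (0 points).
  x = 2: rhs = 7, matching y values: none (0 points).
  x = 3: rhs = 21, matching y values: none (0 points).
  x = 4: rhs = 7, matching y values: none (0 points).
  x = 5: rhs = 17, matching y values: none (0 points).
  x = 6: rhs = 11, matching y values: none (0 points).
  x = 7: rhs = 18, matching y values: 8, 15 (2 points).
  x = 8: rhs = 21, matching y values: none (0 points).
  x = 9: rhs = 3, matching y values: 7, 16 (2 points).
  x = 10: rhs = 16, matching y values: 4, 19 (2 points).
  x = 11: rhs = 20, matching y values: none (0 points).
  x = 12: rhs = 21, matching y values: none (0 points).
  x = 13: rhs = 2, matching y values: 5, 18 (2 points).
  x = 14: rhs = 15, matching y values: none (0 points).
  x = 15: rhs = 20, matching y values: none (0 points).
  x = 16: rhs = 0, matching y values: 0 (1 points).
  x = 17: rhs = 7, matching y values: none (0 points).
  x = 18: rhs = 1, matching y values: 1, 22 (2 points).
  x = 19: rhs = 11, matching y values: none (0 points).
  x = 20: rhs = 20, matching y values: none (0 points).
  x = 21: rhs = 11, matching y values: none (0 points).
  x = 22: rhs = 13, matching y values: 6, 17 (2 points).
Total affine count: 15.
Full point count |E(F_23)| = 15 + 1 = 16.
Hasse bound: |16 − (23+1)| = |-8| = 8 ≤ 2√23 ≈ 9.5917 ✓.


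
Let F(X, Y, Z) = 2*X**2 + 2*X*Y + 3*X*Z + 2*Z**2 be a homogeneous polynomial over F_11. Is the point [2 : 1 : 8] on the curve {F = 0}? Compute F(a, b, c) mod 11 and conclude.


F(2,1,8) ≡ 1 (mod 11); P is NOT on the curve.

Evaluate F(2, 1, 8) term-by-term (mod 11).
  2*X**2 ↦ 2·4·1·1 = 8
  2*X*Y ↦ 2·2·1·1 = 4
  3*X*Z ↦ 3·2·1·8 = 48
  2*Z**2 ↦ 2·1·1·64 = 128
Sum: F(2, 1, 8) = (8) + (4) + (48) + (128) = 188.
Reducing mod 11: 188 ≡ 1 (mod 11).
Since F(a, b, c) ≡ 1 ≠ 0 (mod 11), P does NOT lie on the curve.


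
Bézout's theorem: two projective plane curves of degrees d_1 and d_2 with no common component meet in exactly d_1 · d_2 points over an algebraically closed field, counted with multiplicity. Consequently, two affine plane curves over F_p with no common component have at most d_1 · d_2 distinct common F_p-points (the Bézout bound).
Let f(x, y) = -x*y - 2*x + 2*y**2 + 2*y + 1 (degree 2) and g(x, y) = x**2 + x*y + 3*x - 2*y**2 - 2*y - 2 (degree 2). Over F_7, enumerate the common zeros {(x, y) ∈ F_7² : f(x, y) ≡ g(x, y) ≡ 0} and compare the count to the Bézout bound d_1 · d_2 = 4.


Common zeros: ∅; count = 0; Bézout bound = 4.

deg(f) = 2, deg(g) = 2, so Bézout bound = 4.
Scan x ∈ F_7. For each x, list the y ∈ F_7 with f(x, y) ≡ 0 and those with g(x, y) ≡ 0 (mod 7); the common zeros in that column are the intersection.
  x = 0: f ≡ 0 at y ∈ ∅; g ≡ 0 at y ∈ {2, 4}; common: ∅.
  x = 1: f ≡ 0 at y ∈ {4, 6}; g ≡ 0 at y ∈ ∅; common: ∅.
  x = 2: f ≡ 0 at y ∈ ∅; g ≡ 0 at y ∈ {2, 5}; common: ∅.
  x = 3: f ≡ 0 at y ∈ ∅; g ≡ 0 at y ∈ ∅; common: ∅.
  x = 4: f ≡ 0 at y ∈ {0, 1}; g ≡ 0 at y ∈ {3, 5}; common: ∅.
  x = 5: f ≡ 0 at y ∈ {2, 3}; g ≡ 0 at y ∈ ∅; common: ∅.
  x = 6: f ≡ 0 at y ∈ ∅; g ≡ 0 at y ∈ ∅; common: ∅.
Collecting: common zeros = ∅, so the count is 0.
Comparison with the Bézout bound: 0 ≤ 4 = deg(f)·deg(g), as expected for curves with no common component (the affine F_7-count falls short of the bound because intersections may lie at infinity, over extension fields, or carry multiplicity).


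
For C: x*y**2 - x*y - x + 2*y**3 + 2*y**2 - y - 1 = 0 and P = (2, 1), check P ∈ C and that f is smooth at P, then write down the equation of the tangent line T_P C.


Tangent line at P: -x + 11*y - 9 = 0.

Step 1: f(2, 1) = 0, so P lies on C.
Step 2: partial derivatives
  f_x(x, y) = y**2 - y - 1, f_y(x, y) = 2*x*y - x + 6*y**2 + 4*y - 1.
  f_x(P) = -1, f_y(P) = 11 (gradient nonzero, so P is smooth).
Step 3: tangent line at P: -1·(x − 2) + 11·(y − 1) = 0.
Expanding: -x + 11*y - 9 = 0.


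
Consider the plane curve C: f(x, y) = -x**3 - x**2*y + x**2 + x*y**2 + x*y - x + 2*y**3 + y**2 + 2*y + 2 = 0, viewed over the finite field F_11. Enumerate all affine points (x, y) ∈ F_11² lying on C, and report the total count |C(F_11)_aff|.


Affine F_11-points: {(0, 4), (1, 6), (1, 9), (2, 3), (3, 9), (4, 5), (5, 2), (6, 7), (7, 10), (8, 6), (10, 9)}; count = 11.

For each of the 121 pairs (x, y) ∈ F_11², evaluate f(x, y) mod 11. Record the zeros.
  x = 0: [0↦2, 1↦7, 2↦4, 3↦5, 4↦0, 5↦1, 6↦9, 7↦3, 8↦6, 9↦8, 10↦10]  zeros at y ∈ {4}
  x = 1: [0↦1, 1↦7, 2↦7, 3↦2, 4↦4, 5↦3, 6↦0, 7↦7, 8↦3, 9↦0, 10↦10]  zeros at y ∈ {6, 9}
  x = 2: [0↦7, 1↦1, 2↦2, 3↦0, 4↦7, 5↦2, 6↦8, 7↦4, 8↦2, 9↦3, 10↦8]  zeros at y ∈ {3}
  x = 3: [0↦3, 1↦5, 2↦5, 3↦4, 4↦3, 5↦3, 6↦5, 7↦10, 8↦8, 9↦0, 10↦9]  zeros at y ∈ {9}
  x = 4: [0↦5, 1↦2, 2↦10, 3↦8, 4↦8, 5↦0, 6↦7, 7↦8, 8↦4, 9↦7, 10↦7]  zeros at y ∈ {5}
  x = 5: [0↦7, 1↦8, 2↦0, 3↦6, 4↦5, 5↦9, 6↦8, 7↦3, 8↦6, 9↦7, 10↦7]  zeros at y ∈ {2}
  x = 6: [0↦3, 1↦6, 2↦2, 3↦3, 4↦10, 5↦2, 6↦2, 7↦0, 8↦8, 9↦5, 10↦3]  zeros at y ∈ {7}
  x = 7: [0↦9, 1↦1, 2↦10, 3↦4, 4↦6, 5↦6, 6↦5, 7↦4, 8↦4, 9↦6, 10↦0]  zeros at y ∈ {10}
  x = 8: [0↦8, 1↦9, 2↦7, 3↦3, 4↦9, 5↦4, 6↦0, 7↦9, 8↦10, 9↦4, 10↦3]  zeros at y ∈ {6}
  x = 9: [0↦5, 1↦2, 2↦9, 3↦5, 4↦2, 5↦1, 6↦3, 7↦9, 8↦9, 9↦4, 10↦6]  zeros at y ∈ ∅
  x = 10: [0↦5, 1↦7, 2↦10, 3↦4, 4↦1, 5↦2, 6↦8, 7↦9, 8↦6, 9↦0, 10↦3]  zeros at y ∈ {9}
Collecting zeros: affine points = {(0, 4), (1, 6), (1, 9), (2, 3), (3, 9), (4, 5), (5, 2), (6, 7), (7, 10), (8, 6), (10, 9)}.
Total count |C(F_11)_aff| = 11.


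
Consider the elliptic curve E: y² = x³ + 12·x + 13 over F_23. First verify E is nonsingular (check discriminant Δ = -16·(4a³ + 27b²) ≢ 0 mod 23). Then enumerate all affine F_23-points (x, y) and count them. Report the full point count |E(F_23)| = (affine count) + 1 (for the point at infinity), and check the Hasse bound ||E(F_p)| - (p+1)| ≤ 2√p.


Affine points = {(0, 6), (0, 17), (1, 7), (1, 16), (6, 5), (6, 18), (7, 7), (7, 16), (8, 0), (10, 11), (10, 12), (11, 2), (11, 21), (14, 2), (14, 21), (15, 7), (15, 16), (16, 0), (17, 1), (17, 22), (18, 9), (18, 14), (19, 4), (19, 19), (21, 2), (21, 21), (22, 0)}; affine count = 27; |E(F_23)| = 28.

Discriminant check: Δ ∝ 4a³ + 27b² = 4·12³ + 27·13² = 4·1728 + 27·169 ≡ 21 (mod 23). Nonzero ⇒ E is nonsingular.
For each x ∈ F_23, compute rhs = x³ + 12·x + 13 mod 23, then count y ∈ F_23 with y² ≡ rhs.
  x = 0: rhs = 13, matching y values: 6, 17 (2 points).
  x = 1: rhs = 3, matching y values: 7, 16 (2 points).
  x = 2: rhs = 22, matching y values: none (0 points).
  x = 3: rhs = 7, matching y values: none (0 points).
  x = 4: rhs = 10, matching y values: none (0 points).
  x = 5: rhs = 14, matching y values: none (0 points).
  x = 6: rhs = 2, matching y values: 5, 18 (2 points).
  x = 7: rhs = 3, matching y values: 7, 16 (2 points).
  x = 8: rhs = 0, matching y values: 0 (1 points).
  x = 9: rhs = 22, matching y values: none (0 points).
  x = 10: rhs = 6, matching y values: 11, 12 (2 points).
  x = 11: rhs = 4, matching y values: 2, 21 (2 points).
  x = 12: rhs = 22, matching y values: none (0 points).
  x = 13: rhs = 20, matching y values: none (0 points).
  x = 14: rhs = 4, matching y values: 2, 21 (2 points).
  x = 15: rhs = 3, matching y values: 7, 16 (2 points).
  x = 16: rhs = 0, matching y values: 0 (1 points).
  x = 17: rhs = 1, matching y values: 1, 22 (2 points).
  x = 18: rhs = 12, matching y values: 9, 14 (2 points).
  x = 19: rhs = 16, matching y values: 4, 19 (2 points).
  x = 20: rhs = 19, matching y values: none (0 points).
  x = 21: rhs = 4, matching y values: 2, 21 (2 points).
  x = 22: rhs = 0, matching y values: 0 (1 points).
Total affine count: 27.
Full point count |E(F_23)| = 27 + 1 = 28.
Hasse bound: |28 − (23+1)| = |4| = 4 ≤ 2√23 ≈ 9.5917 ✓.


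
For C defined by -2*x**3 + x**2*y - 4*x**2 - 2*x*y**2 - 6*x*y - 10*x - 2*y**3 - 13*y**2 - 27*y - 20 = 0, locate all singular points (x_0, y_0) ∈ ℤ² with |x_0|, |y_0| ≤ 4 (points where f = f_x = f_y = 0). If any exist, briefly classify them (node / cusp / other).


Singular points: {(-1, -2)}; classification: cusp.

Compute partial derivatives:
  f_x = -6*x**2 + 2*x*y - 8*x - 2*y**2 - 6*y - 10.
  f_y = x**2 - 4*x*y - 6*x - 6*y**2 - 26*y - 27.
Scan x_0 ∈ {−4, ..., 4}. For each x_0, f_y(x_0, y) is a polynomial in y; find its integer roots y ∈ {−4, ..., 4}, then test f_x and f at those candidates.
  x = -4: f_y(-4, y) = -6*y**2 - 10*y + 13; no integer root y with |y| ≤ 4.
  x = -3: f_y(-3, y) = -6*y**2 - 14*y; vanishes at y ∈ {0}. (-3, 0): f_x = -40 ≠ 0.
  x = -2: f_y(-2, y) = -6*y**2 - 18*y - 11; no integer root y with |y| ≤ 4.
  x = -1: f_y(-1, y) = -6*y**2 - 22*y - 20; vanishes at y ∈ {-2}. (-1, -2): f_x = 0, f = 0 — SINGULAR.
  x = 0: f_y(0, y) = -6*y**2 - 26*y - 27; no integer root y with |y| ≤ 4.
  x = 1: f_y(1, y) = -6*y**2 - 30*y - 32; no integer root y with |y| ≤ 4.
  x = 2: f_y(2, y) = -6*y**2 - 34*y - 35; no integer root y with |y| ≤ 4.
  x = 3: f_y(3, y) = -6*y**2 - 38*y - 36; no integer root y with |y| ≤ 4.
  x = 4: f_y(4, y) = -6*y**2 - 42*y - 35; no integer root y with |y| ≤ 4.
Only singular point on the grid: (-1, -2).
Classify: substitute x = -1 + u, y = -2 + v and expand: f = -2*u**3 + u**2*v - 2*u*v**2 - 2*v**3 + v**2.
No constant or linear terms (consistent with a singular point). Quadratic part: v**2. Cubic part: -2*u**3 + u**2*v - 2*u*v**2 - 2*v**3.
The quadratic part v**2 is a perfect square, so there is a single (double) tangent line v = 0, i.e. y = -2. Restricting the cubic part to that line (v = 0) leaves -2*u**3 ≠ 0, so f is not divisible by v and the branch is v² ≈ 2*u**3 to lowest order — this is a cusp.
Classification: cusp.


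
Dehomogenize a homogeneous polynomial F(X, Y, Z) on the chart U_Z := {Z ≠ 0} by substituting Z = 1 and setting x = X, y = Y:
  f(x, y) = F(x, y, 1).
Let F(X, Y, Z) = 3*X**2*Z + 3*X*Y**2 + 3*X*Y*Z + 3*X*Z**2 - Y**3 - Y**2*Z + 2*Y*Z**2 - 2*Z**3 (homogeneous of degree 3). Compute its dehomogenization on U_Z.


f(x, y) = 3*x**2 + 3*x*y**2 + 3*x*y + 3*x - y**3 - y**2 + 2*y - 2

On U_Z we set Z = 1. Each monomial c·X^i·Y^j·Z^k in F becomes c·x^i·y^j·1^k = c·x^i·y^j.
Substituting Z = 1: F(X, Y, 1) = 3*x**2 + 3*x*y**2 + 3*x*y + 3*x - y**3 - y**2 + 2*y - 2.
Note: deg(f) ≤ deg(F) = 3; strict inequality happens when F is divisible by Z (lost terms).


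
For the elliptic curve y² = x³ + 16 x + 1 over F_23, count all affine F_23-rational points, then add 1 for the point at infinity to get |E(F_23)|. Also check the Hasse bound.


Affine points = {(0, 1), (0, 22), (1, 8), (1, 15), (2, 8), (2, 15), (9, 0), (11, 6), (11, 17), (12, 9), (12, 14), (14, 5), (14, 18), (16, 11), (16, 12), (18, 7), (18, 16), (20, 8), (20, 15)}; affine count = 19; |E(F_23)| = 20.

Discriminant check: Δ ∝ 4a³ + 27b² = 4·16³ + 27·1² = 4·4096 + 27·1 ≡ 12 (mod 23). Nonzero ⇒ E is nonsingular.
For each x ∈ F_23, compute rhs = x³ + 16·x + 1 mod 23, then count y ∈ F_23 with y² ≡ rhs.
  x = 0: rhs = 1, matching y values: 1, 22 (2 points).
  x = 1: rhs = 18, matching y values: 8, 15 (2 points).
  x = 2: rhs = 18, matching y values: 8, 15 (2 points).
  x = 3: rhs = 7, matching y values: none (0 points).
  x = 4: rhs = 14, matching y values: none (0 points).
  x = 5: rhs = 22, matching y values: none (0 points).
  x = 6: rhs = 14, matching y values: none (0 points).
  x = 7: rhs = 19, matching y values: none (0 points).
  x = 8: rhs = 20, matching y values: none (0 points).
  x = 9: rhs = 0, matching y values: 0 (1 points).
  x = 10: rhs = 11, matching y values: none (0 points).
  x = 11: rhs = 13, matching y values: 6, 17 (2 points).
  x = 12: rhs = 12, matching y values: 9, 14 (2 points).
  x = 13: rhs = 14, matching y values: none (0 points).
  x = 14: rhs = 2, matching y values: 5, 18 (2 points).
  x = 15: rhs = 5, matching y values: none (0 points).
  x = 16: rhs = 6, matching y values: 11, 12 (2 points).
  x = 17: rhs = 11, matching y values: none (0 points).
  x = 18: rhs = 3, matching y values: 7, 16 (2 points).
  x = 19: rhs = 11, matching y values: none (0 points).
  x = 20: rhs = 18, matching y values: 8, 15 (2 points).
  x = 21: rhs = 7, matching y values: none (0 points).
  x = 22: rhs = 7, matching y values: none (0 points).
Total affine count: 19.
Full point count |E(F_23)| = 19 + 1 = 20.
Hasse bound: |20 − (23+1)| = |-4| = 4 ≤ 2√23 ≈ 9.5917 ✓.


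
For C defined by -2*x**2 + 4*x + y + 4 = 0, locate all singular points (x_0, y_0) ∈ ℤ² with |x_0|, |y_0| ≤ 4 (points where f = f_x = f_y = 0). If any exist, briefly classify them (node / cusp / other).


No singular points in the scanned grid; C is smooth there.

Compute partial derivatives:
  f_x = 4 - 4*x.
  f_y = 1.
f_y = 1 is a nonzero constant, so f_y never vanishes: no point (x, y) can satisfy f = f_x = f_y = 0. In particular no (x, y) ∈ {−4, ..., 4}² is singular; the curve is smooth.


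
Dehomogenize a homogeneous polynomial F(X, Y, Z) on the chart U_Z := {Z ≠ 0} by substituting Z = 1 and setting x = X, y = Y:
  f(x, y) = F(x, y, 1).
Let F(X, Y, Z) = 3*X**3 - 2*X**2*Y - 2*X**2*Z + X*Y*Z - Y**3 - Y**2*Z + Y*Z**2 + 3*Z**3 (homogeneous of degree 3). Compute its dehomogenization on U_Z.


f(x, y) = 3*x**3 - 2*x**2*y - 2*x**2 + x*y - y**3 - y**2 + y + 3

On U_Z we set Z = 1. Each monomial c·X^i·Y^j·Z^k in F becomes c·x^i·y^j·1^k = c·x^i·y^j.
Substituting Z = 1: F(X, Y, 1) = 3*x**3 - 2*x**2*y - 2*x**2 + x*y - y**3 - y**2 + y + 3.
Note: deg(f) ≤ deg(F) = 3; strict inequality happens when F is divisible by Z (lost terms).


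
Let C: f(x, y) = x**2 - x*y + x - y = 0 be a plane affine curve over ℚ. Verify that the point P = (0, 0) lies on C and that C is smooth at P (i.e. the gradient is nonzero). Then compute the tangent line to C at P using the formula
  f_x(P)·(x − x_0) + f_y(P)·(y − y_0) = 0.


Tangent line at P: x - y = 0.

Step 1: f(0, 0) = 0, so P lies on C.
Step 2: partial derivatives
  f_x(x, y) = 2*x - y + 1, f_y(x, y) = -x - 1.
  f_x(P) = 1, f_y(P) = -1 (gradient nonzero, so P is smooth).
Step 3: tangent line at P: 1·(x − 0) + -1·(y − 0) = 0.
Expanding: x - y = 0.


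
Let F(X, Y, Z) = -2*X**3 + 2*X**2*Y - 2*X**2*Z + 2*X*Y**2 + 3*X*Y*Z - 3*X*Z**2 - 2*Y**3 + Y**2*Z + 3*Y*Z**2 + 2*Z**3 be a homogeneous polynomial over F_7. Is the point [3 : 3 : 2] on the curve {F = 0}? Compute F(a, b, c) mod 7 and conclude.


F(3,3,2) ≡ 3 (mod 7); P is NOT on the curve.

Evaluate F(3, 3, 2) term-by-term (mod 7).
  -2*X**3 ↦ -2·27·1·1 = -54
  2*X**2*Y ↦ 2·9·3·1 = 54
  -2*X**2*Z ↦ -2·9·1·2 = -36
  2*X*Y**2 ↦ 2·3·9·1 = 54
  3*X*Y*Z ↦ 3·3·3·2 = 54
  -3*X*Z**2 ↦ -3·3·1·4 = -36
  -2*Y**3 ↦ -2·1·27·1 = -54
  Y**2*Z ↦ 1·1·9·2 = 18
  3*Y*Z**2 ↦ 3·1·3·4 = 36
  2*Z**3 ↦ 2·1·1·8 = 16
Sum: F(3, 3, 2) = (-54) + (54) + (-36) + (54) + (54) + (-36) + (-54) + (18) + (36) + (16) = 52.
Reducing mod 7: 52 ≡ 3 (mod 7).
Since F(a, b, c) ≡ 3 ≠ 0 (mod 7), P does NOT lie on the curve.


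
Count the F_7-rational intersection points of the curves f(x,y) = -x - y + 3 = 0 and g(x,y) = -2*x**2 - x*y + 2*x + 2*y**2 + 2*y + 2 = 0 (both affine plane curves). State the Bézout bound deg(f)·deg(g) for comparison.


Common zeros: {(2, 1), (6, 4)}; count = 2; Bézout bound = 2.

deg(f) = 1, deg(g) = 2, so Bézout bound = 2.
Scan x ∈ F_7. For each x, list the y ∈ F_7 with f(x, y) ≡ 0 and those with g(x, y) ≡ 0 (mod 7); the common zeros in that column are the intersection.
  x = 0: f ≡ 0 at y ∈ {3}; g ≡ 0 at y ∈ {2, 4}; common: ∅.
  x = 1: f ≡ 0 at y ∈ {2}; g ≡ 0 at y ∈ ∅; common: ∅.
  x = 2: f ≡ 0 at y ∈ {1}; g ≡ 0 at y ∈ {1, 6}; common: {1}.
  x = 3: f ≡ 0 at y ∈ {0}; g ≡ 0 at y ∈ {5, 6}; common: ∅.
  x = 4: f ≡ 0 at y ∈ {6}; g ≡ 0 at y ∈ ∅; common: ∅.
  x = 5: f ≡ 0 at y ∈ {5}; g ≡ 0 at y ∈ ∅; common: ∅.
  x = 6: f ≡ 0 at y ∈ {4}; g ≡ 0 at y ∈ {4, 5}; common: {4}.
Collecting: common zeros = {(2, 1), (6, 4)}, so the count is 2.
Comparison with the Bézout bound: 2 ≤ 2 = deg(f)·deg(g), as expected for curves with no common component (the bound is attained).


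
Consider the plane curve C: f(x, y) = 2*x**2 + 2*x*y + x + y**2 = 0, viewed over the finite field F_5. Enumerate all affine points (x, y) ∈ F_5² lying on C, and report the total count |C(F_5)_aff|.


Affine F_5-points: {(0, 0), (2, 0), (2, 1), (4, 1)}; count = 4.

For each of the 25 pairs (x, y) ∈ F_5², evaluate f(x, y) mod 5. Record the zeros.
  x = 0: [0↦0, 1↦1, 2↦4, 3↦4, 4↦1]  zeros at y ∈ {0}
  x = 1: [0↦3, 1↦1, 2↦1, 3↦3, 4↦2]  zeros at y ∈ ∅
  x = 2: [0↦0, 1↦0, 2↦2, 3↦1, 4↦2]  zeros at y ∈ {0, 1}
  x = 3: [0↦1, 1↦3, 2↦2, 3↦3, 4↦1]  zeros at y ∈ ∅
  x = 4: [0↦1, 1↦0, 2↦1, 3↦4, 4↦4]  zeros at y ∈ {1}
Collecting zeros: affine points = {(0, 0), (2, 0), (2, 1), (4, 1)}.
Total count |C(F_5)_aff| = 4.


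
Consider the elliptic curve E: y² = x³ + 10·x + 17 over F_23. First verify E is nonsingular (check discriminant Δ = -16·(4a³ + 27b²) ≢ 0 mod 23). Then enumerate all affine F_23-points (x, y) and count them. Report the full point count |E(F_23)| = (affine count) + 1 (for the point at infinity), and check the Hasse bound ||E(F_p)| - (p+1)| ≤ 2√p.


Affine points = {(4, 11), (4, 12), (5, 10), (5, 13), (7, 4), (7, 19), (9, 10), (9, 13), (10, 6), (10, 17), (11, 3), (11, 20), (12, 5), (12, 18), (14, 7), (14, 16), (15, 0), (16, 8), (16, 15), (18, 7), (18, 16), (20, 11), (20, 12), (21, 9), (21, 14), (22, 11), (22, 12)}; affine count = 27; |E(F_23)| = 28.

Discriminant check: Δ ∝ 4a³ + 27b² = 4·10³ + 27·17² = 4·1000 + 27·289 ≡ 4 (mod 23). Nonzero ⇒ E is nonsingular.
For each x ∈ F_23, compute rhs = x³ + 10·x + 17 mod 23, then count y ∈ F_23 with y² ≡ rhs.
  x = 0: rhs = 17, matching y values: none (0 points).
  x = 1: rhs = 5, matching y values: none (0 points).
  x = 2: rhs = 22, matching y values: none (0 points).
  x = 3: rhs = 5, matching y values: none (0 points).
  x = 4: rhs = 6, matching y values: 11, 12 (2 points).
  x = 5: rhs = 8, matching y values: 10, 13 (2 points).
  x = 6: rhs = 17, matching y values: none (0 points).
  x = 7: rhs = 16, matching y values: 4, 19 (2 points).
  x = 8: rhs = 11, matching y values: none (0 points).
  x = 9: rhs = 8, matching y values: 10, 13 (2 points).
  x = 10: rhs = 13, matching y values: 6, 17 (2 points).
  x = 11: rhs = 9, matching y values: 3, 20 (2 points).
  x = 12: rhs = 2, matching y values: 5, 18 (2 points).
  x = 13: rhs = 21, matching y values: none (0 points).
  x = 14: rhs = 3, matching y values: 7, 16 (2 points).
  x = 15: rhs = 0, matching y values: 0 (1 points).
  x = 16: rhs = 18, matching y values: 8, 15 (2 points).
  x = 17: rhs = 17, matching y values: none (0 points).
  x = 18: rhs = 3, matching y values: 7, 16 (2 points).
  x = 19: rhs = 5, matching y values: none (0 points).
  x = 20: rhs = 6, matching y values: 11, 12 (2 points).
  x = 21: rhs = 12, matching y values: 9, 14 (2 points).
  x = 22: rhs = 6, matching y values: 11, 12 (2 points).
Total affine count: 27.
Full point count |E(F_23)| = 27 + 1 = 28.
Hasse bound: |28 − (23+1)| = |4| = 4 ≤ 2√23 ≈ 9.5917 ✓.


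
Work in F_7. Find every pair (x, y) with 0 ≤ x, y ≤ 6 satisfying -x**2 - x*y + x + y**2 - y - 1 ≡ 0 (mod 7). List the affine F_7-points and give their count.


Affine F_7-points: {(1, 4), (1, 5), (2, 5), (3, 0), (3, 4), (4, 6), (5, 0), (5, 6)}; count = 8.

For each of the 49 pairs (x, y) ∈ F_7², evaluate f(x, y) mod 7. Record the zeros.
  x = 0: [0↦6, 1↦6, 2↦1, 3↦5, 4↦4, 5↦5, 6↦1]  zeros at y ∈ ∅
  x = 1: [0↦6, 1↦5, 2↦6, 3↦2, 4↦0, 5↦0, 6↦2]  zeros at y ∈ {4, 5}
  x = 2: [0↦4, 1↦2, 2↦2, 3↦4, 4↦1, 5↦0, 6↦1]  zeros at y ∈ {5}
  x = 3: [0↦0, 1↦4, 2↦3, 3↦4, 4↦0, 5↦5, 6↦5]  zeros at y ∈ {0, 4}
  x = 4: [0↦1, 1↦4, 2↦2, 3↦2, 4↦4, 5↦1, 6↦0]  zeros at y ∈ {6}
  x = 5: [0↦0, 1↦2, 2↦6, 3↦5, 4↦6, 5↦2, 6↦0]  zeros at y ∈ {0, 6}
  x = 6: [0↦4, 1↦5, 2↦1, 3↦6, 4↦6, 5↦1, 6↦5]  zeros at y ∈ ∅
Collecting zeros: affine points = {(1, 4), (1, 5), (2, 5), (3, 0), (3, 4), (4, 6), (5, 0), (5, 6)}.
Total count |C(F_7)_aff| = 8.


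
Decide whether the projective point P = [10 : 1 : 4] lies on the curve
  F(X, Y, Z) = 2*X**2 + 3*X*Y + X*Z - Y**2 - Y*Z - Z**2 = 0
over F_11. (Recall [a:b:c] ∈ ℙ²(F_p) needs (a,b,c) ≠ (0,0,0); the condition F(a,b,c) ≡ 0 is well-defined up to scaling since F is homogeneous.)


F(10,1,4) ≡ 7 (mod 11); P is NOT on the curve.

Evaluate F(10, 1, 4) term-by-term (mod 11).
  2*X**2 ↦ 2·100·1·1 = 200
  3*X*Y ↦ 3·10·1·1 = 30
  X*Z ↦ 1·10·1·4 = 40
  -Y**2 ↦ -1·1·1·1 = -1
  -Y*Z ↦ -1·1·1·4 = -4
  -Z**2 ↦ -1·1·1·16 = -16
Sum: F(10, 1, 4) = (200) + (30) + (40) + (-1) + (-4) + (-16) = 249.
Reducing mod 11: 249 ≡ 7 (mod 11).
Since F(a, b, c) ≡ 7 ≠ 0 (mod 11), P does NOT lie on the curve.


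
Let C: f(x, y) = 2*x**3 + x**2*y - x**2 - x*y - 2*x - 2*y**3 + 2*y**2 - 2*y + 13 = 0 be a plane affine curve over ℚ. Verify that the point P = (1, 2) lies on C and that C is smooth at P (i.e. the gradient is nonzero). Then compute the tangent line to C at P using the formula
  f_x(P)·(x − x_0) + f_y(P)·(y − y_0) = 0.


Tangent line at P: 4*x - 18*y + 32 = 0.

Step 1: f(1, 2) = 0, so P lies on C.
Step 2: partial derivatives
  f_x(x, y) = 6*x**2 + 2*x*y - 2*x - y - 2, f_y(x, y) = x**2 - x - 6*y**2 + 4*y - 2.
  f_x(P) = 4, f_y(P) = -18 (gradient nonzero, so P is smooth).
Step 3: tangent line at P: 4·(x − 1) + -18·(y − 2) = 0.
Expanding: 4*x - 18*y + 32 = 0.


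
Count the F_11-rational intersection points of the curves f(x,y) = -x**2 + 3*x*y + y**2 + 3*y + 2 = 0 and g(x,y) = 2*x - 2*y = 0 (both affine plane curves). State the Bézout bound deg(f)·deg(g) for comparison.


Common zeros: ∅; count = 0; Bézout bound = 2.

deg(f) = 2, deg(g) = 1, so Bézout bound = 2.
Scan x ∈ F_11. For each x, list the y ∈ F_11 with f(x, y) ≡ 0 and those with g(x, y) ≡ 0 (mod 11); the common zeros in that column are the intersection.
  x = 0: f ≡ 0 at y ∈ {9, 10}; g ≡ 0 at y ∈ {0}; common: ∅.
  x = 1: f ≡ 0 at y ∈ ∅; g ≡ 0 at y ∈ {1}; common: ∅.
  x = 2: f ≡ 0 at y ∈ {6, 7}; g ≡ 0 at y ∈ {2}; common: ∅.
  x = 3: f ≡ 0 at y ∈ ∅; g ≡ 0 at y ∈ {3}; common: ∅.
  x = 4: f ≡ 0 at y ∈ ∅; g ≡ 0 at y ∈ {4}; common: ∅.
  x = 5: f ≡ 0 at y ∈ {6, 9}; g ≡ 0 at y ∈ {5}; common: ∅.
  x = 6: f ≡ 0 at y ∈ {4, 8}; g ≡ 0 at y ∈ {6}; common: ∅.
  x = 7: f ≡ 0 at y ∈ {1, 8}; g ≡ 0 at y ∈ {7}; common: ∅.
  x = 8: f ≡ 0 at y ∈ {7, 10}; g ≡ 0 at y ∈ {8}; common: ∅.
  x = 9: f ≡ 0 at y ∈ ∅; g ≡ 0 at y ∈ {9}; common: ∅.
  x = 10: f ≡ 0 at y ∈ ∅; g ≡ 0 at y ∈ {10}; common: ∅.
Collecting: common zeros = ∅, so the count is 0.
Comparison with the Bézout bound: 0 ≤ 2 = deg(f)·deg(g), as expected for curves with no common component (the affine F_11-count falls short of the bound because intersections may lie at infinity, over extension fields, or carry multiplicity).


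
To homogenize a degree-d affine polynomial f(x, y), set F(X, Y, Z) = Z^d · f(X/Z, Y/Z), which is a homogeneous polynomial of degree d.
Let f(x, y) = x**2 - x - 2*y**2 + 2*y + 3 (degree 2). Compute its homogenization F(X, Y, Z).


F(X, Y, Z) = X**2 - X*Z - 2*Y**2 + 2*Y*Z + 3*Z**2

deg(f) = 2.
Substitute x = X/Z, y = Y/Z into f, then multiply by Z^2.
  monomial 1·x^2·y^0 ↦ 1·X^2·Y^0·Z^0.
  monomial -1·x^1·y^0 ↦ -1·X^1·Y^0·Z^1.
  monomial -2·x^0·y^2 ↦ -2·X^0·Y^2·Z^0.
  monomial 2·x^0·y^1 ↦ 2·X^0·Y^1·Z^1.
  monomial 3·x^0·y^0 ↦ 3·X^0·Y^0·Z^2.
Collecting: F(X, Y, Z) = X**2 - X*Z - 2*Y**2 + 2*Y*Z + 3*Z**2.


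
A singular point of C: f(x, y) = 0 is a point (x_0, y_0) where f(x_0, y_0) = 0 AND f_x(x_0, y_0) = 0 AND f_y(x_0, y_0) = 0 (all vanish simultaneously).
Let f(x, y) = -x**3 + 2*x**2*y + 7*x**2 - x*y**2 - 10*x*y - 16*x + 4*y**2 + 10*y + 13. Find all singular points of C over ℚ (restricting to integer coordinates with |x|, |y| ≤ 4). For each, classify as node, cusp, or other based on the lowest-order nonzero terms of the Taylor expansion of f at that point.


Singular points: {(3, 1)}; classification: cusp.

Compute partial derivatives:
  f_x = -3*x**2 + 4*x*y + 14*x - y**2 - 10*y - 16.
  f_y = 2*x**2 - 2*x*y - 10*x + 8*y + 10.
Scan x_0 ∈ {−4, ..., 4}. For each x_0, f_y(x_0, y) is a polynomial in y; find its integer roots y ∈ {−4, ..., 4}, then test f_x and f at those candidates.
  x = -4: f_y(-4, y) = 16*y + 82; no integer root y with |y| ≤ 4.
  x = -3: f_y(-3, y) = 14*y + 58; no integer root y with |y| ≤ 4.
  x = -2: f_y(-2, y) = 12*y + 38; no integer root y with |y| ≤ 4.
  x = -1: f_y(-1, y) = 10*y + 22; no integer root y with |y| ≤ 4.
  x = 0: f_y(0, y) = 8*y + 10; no integer root y with |y| ≤ 4.
  x = 1: f_y(1, y) = 6*y + 2; no integer root y with |y| ≤ 4.
  x = 2: f_y(2, y) = 4*y - 2; no integer root y with |y| ≤ 4.
  x = 3: f_y(3, y) = 2*y - 2; vanishes at y ∈ {1}. (3, 1): f_x = 0, f = 0 — SINGULAR.
  x = 4: f_y(4, y) = 2; no integer root y with |y| ≤ 4.
Only singular point on the grid: (3, 1).
Classify: substitute x = 3 + u, y = 1 + v and expand: f = -u**3 + 2*u**2*v - u*v**2 + v**2.
No constant or linear terms (consistent with a singular point). Quadratic part: v**2. Cubic part: -u**3 + 2*u**2*v - u*v**2.
The quadratic part v**2 is a perfect square, so there is a single (double) tangent line v = 0, i.e. y = 1. Restricting the cubic part to that line (v = 0) leaves -u**3 ≠ 0, so f is not divisible by v and the branch is v² ≈ u**3 to lowest order — this is a cusp.
Classification: cusp.


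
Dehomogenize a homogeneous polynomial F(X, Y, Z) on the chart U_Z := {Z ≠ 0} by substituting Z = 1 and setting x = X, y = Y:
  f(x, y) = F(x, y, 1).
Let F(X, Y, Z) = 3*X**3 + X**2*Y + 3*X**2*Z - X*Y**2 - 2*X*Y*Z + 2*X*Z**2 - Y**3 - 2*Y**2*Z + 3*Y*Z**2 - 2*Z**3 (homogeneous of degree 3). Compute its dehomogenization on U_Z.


f(x, y) = 3*x**3 + x**2*y + 3*x**2 - x*y**2 - 2*x*y + 2*x - y**3 - 2*y**2 + 3*y - 2

On U_Z we set Z = 1. Each monomial c·X^i·Y^j·Z^k in F becomes c·x^i·y^j·1^k = c·x^i·y^j.
Substituting Z = 1: F(X, Y, 1) = 3*x**3 + x**2*y + 3*x**2 - x*y**2 - 2*x*y + 2*x - y**3 - 2*y**2 + 3*y - 2.
Note: deg(f) ≤ deg(F) = 3; strict inequality happens when F is divisible by Z (lost terms).


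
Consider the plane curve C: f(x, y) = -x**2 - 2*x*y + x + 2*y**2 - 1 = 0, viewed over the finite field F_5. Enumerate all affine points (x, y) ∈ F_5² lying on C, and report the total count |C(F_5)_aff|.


Affine F_5-points: {(2, 1)}; count = 1.

For each of the 25 pairs (x, y) ∈ F_5², evaluate f(x, y) mod 5. Record the zeros.
  x = 0: [0↦4, 1↦1, 2↦2, 3↦2, 4↦1]  zeros at y ∈ ∅
  x = 1: [0↦4, 1↦4, 2↦3, 3↦1, 4↦3]  zeros at y ∈ ∅
  x = 2: [0↦2, 1↦0, 2↦2, 3↦3, 4↦3]  zeros at y ∈ {1}
  x = 3: [0↦3, 1↦4, 2↦4, 3↦3, 4↦1]  zeros at y ∈ ∅
  x = 4: [0↦2, 1↦1, 2↦4, 3↦1, 4↦2]  zeros at y ∈ ∅
Collecting zeros: affine points = {(2, 1)}.
Total count |C(F_5)_aff| = 1.


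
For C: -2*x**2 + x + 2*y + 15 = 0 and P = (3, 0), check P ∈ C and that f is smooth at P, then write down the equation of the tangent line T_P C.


Tangent line at P: -11*x + 2*y + 33 = 0.

Step 1: f(3, 0) = 0, so P lies on C.
Step 2: partial derivatives
  f_x(x, y) = 1 - 4*x, f_y(x, y) = 2.
  f_x(P) = -11, f_y(P) = 2 (gradient nonzero, so P is smooth).
Step 3: tangent line at P: -11·(x − 3) + 2·(y − 0) = 0.
Expanding: -11*x + 2*y + 33 = 0.


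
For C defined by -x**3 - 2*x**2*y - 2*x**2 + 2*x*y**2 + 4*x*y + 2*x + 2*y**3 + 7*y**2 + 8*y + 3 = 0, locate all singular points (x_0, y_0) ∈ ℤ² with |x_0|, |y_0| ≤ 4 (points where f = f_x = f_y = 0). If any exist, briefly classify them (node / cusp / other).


Singular points: {(0, -1)}; classification: cusp.

Compute partial derivatives:
  f_x = -3*x**2 - 4*x*y - 4*x + 2*y**2 + 4*y + 2.
  f_y = -2*x**2 + 4*x*y + 4*x + 6*y**2 + 14*y + 8.
Scan x_0 ∈ {−4, ..., 4}. For each x_0, f_y(x_0, y) is a polynomial in y; find its integer roots y ∈ {−4, ..., 4}, then test f_x and f at those candidates.
  x = -4: f_y(-4, y) = 6*y**2 - 2*y - 40; no integer root y with |y| ≤ 4.
  x = -3: f_y(-3, y) = 6*y**2 + 2*y - 22; no integer root y with |y| ≤ 4.
  x = -2: f_y(-2, y) = 6*y**2 + 6*y - 8; no integer root y with |y| ≤ 4.
  x = -1: f_y(-1, y) = 6*y**2 + 10*y + 2; no integer root y with |y| ≤ 4.
  x = 0: f_y(0, y) = 6*y**2 + 14*y + 8; vanishes at y ∈ {-1}. (0, -1): f_x = 0, f = 0 — SINGULAR.
  x = 1: f_y(1, y) = 6*y**2 + 18*y + 10; no integer root y with |y| ≤ 4.
  x = 2: f_y(2, y) = 6*y**2 + 22*y + 8; no integer root y with |y| ≤ 4.
  x = 3: f_y(3, y) = 6*y**2 + 26*y + 2; no integer root y with |y| ≤ 4.
  x = 4: f_y(4, y) = 6*y**2 + 30*y - 8; no integer root y with |y| ≤ 4.
Only singular point on the grid: (0, -1).
Classify: substitute x = 0 + u, y = -1 + v and expand: f = -u**3 - 2*u**2*v + 2*u*v**2 + 2*v**3 + v**2.
No constant or linear terms (consistent with a singular point). Quadratic part: v**2. Cubic part: -u**3 - 2*u**2*v + 2*u*v**2 + 2*v**3.
The quadratic part v**2 is a perfect square, so there is a single (double) tangent line v = 0, i.e. y = -1. Restricting the cubic part to that line (v = 0) leaves -u**3 ≠ 0, so f is not divisible by v and the branch is v² ≈ u**3 to lowest order — this is a cusp.
Classification: cusp.


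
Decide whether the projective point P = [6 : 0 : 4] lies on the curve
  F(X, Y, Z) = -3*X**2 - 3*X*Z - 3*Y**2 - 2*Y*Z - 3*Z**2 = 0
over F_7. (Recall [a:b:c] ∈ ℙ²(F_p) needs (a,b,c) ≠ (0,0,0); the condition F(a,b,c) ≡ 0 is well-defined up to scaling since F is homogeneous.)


F(6,0,4) ≡ 3 (mod 7); P is NOT on the curve.

Evaluate F(6, 0, 4) term-by-term (mod 7).
  -3*X**2 ↦ -3·36·1·1 = -108
  -3*X*Z ↦ -3·6·1·4 = -72
  -3*Y**2 ↦ -3·1·0·1 = 0
  -2*Y*Z ↦ -2·1·0·4 = 0
  -3*Z**2 ↦ -3·1·1·16 = -48
Sum: F(6, 0, 4) = (-108) + (-72) + (0) + (0) + (-48) = -228.
Reducing mod 7: -228 ≡ 3 (mod 7).
Since F(a, b, c) ≡ 3 ≠ 0 (mod 7), P does NOT lie on the curve.


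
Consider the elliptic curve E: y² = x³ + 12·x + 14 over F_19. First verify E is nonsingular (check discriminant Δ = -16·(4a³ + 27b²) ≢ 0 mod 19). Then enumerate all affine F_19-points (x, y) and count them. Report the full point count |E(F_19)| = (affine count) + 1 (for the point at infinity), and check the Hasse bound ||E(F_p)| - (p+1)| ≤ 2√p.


Affine points = {(3, 1), (3, 18), (5, 3), (5, 16), (6, 6), (6, 13), (7, 2), (7, 17), (12, 9), (12, 10), (13, 7), (13, 12), (14, 0), (15, 4), (15, 15), (17, 1), (17, 18), (18, 1), (18, 18)}; affine count = 19; |E(F_19)| = 20.

Discriminant check: Δ ∝ 4a³ + 27b² = 4·12³ + 27·14² = 4·1728 + 27·196 ≡ 6 (mod 19). Nonzero ⇒ E is nonsingular.
For each x ∈ F_19, compute rhs = x³ + 12·x + 14 mod 19, then count y ∈ F_19 with y² ≡ rhs.
  x = 0: rhs = 14, matching y values: none (0 points).
  x = 1: rhs = 8, matching y values: none (0 points).
  x = 2: rhs = 8, matching y values: none (0 points).
  x = 3: rhs = 1, matching y values: 1, 18 (2 points).
  x = 4: rhs = 12, matching y values: none (0 points).
  x = 5: rhs = 9, matching y values: 3, 16 (2 points).
  x = 6: rhs = 17, matching y values: 6, 13 (2 points).
  x = 7: rhs = 4, matching y values: 2, 17 (2 points).
  x = 8: rhs = 14, matching y values: none (0 points).
  x = 9: rhs = 15, matching y values: none (0 points).
  x = 10: rhs = 13, matching y values: none (0 points).
  x = 11: rhs = 14, matching y values: none (0 points).
  x = 12: rhs = 5, matching y values: 9, 10 (2 points).
  x = 13: rhs = 11, matching y values: 7, 12 (2 points).
  x = 14: rhs = 0, matching y values: 0 (1 points).
  x = 15: rhs = 16, matching y values: 4, 15 (2 points).
  x = 16: rhs = 8, matching y values: none (0 points).
  x = 17: rhs = 1, matching y values: 1, 18 (2 points).
  x = 18: rhs = 1, matching y values: 1, 18 (2 points).
Total affine count: 19.
Full point count |E(F_19)| = 19 + 1 = 20.
Hasse bound: |20 − (19+1)| = |0| = 0 ≤ 2√19 ≈ 8.7178 ✓.


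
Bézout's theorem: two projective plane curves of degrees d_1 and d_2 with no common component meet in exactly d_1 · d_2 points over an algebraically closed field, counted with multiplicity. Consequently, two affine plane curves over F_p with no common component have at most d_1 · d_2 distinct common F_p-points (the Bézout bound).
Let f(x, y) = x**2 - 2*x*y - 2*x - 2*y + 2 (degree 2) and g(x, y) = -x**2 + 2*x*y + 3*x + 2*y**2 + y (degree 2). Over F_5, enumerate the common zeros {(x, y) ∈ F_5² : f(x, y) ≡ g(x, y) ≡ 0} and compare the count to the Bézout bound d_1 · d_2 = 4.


Common zeros: {(2, 2), (3, 0)}; count = 2; Bézout bound = 4.

deg(f) = 2, deg(g) = 2, so Bézout bound = 4.
Scan x ∈ F_5. For each x, list the y ∈ F_5 with f(x, y) ≡ 0 and those with g(x, y) ≡ 0 (mod 5); the common zeros in that column are the intersection.
  x = 0: f ≡ 0 at y ∈ {1}; g ≡ 0 at y ∈ {0, 2}; common: ∅.
  x = 1: f ≡ 0 at y ∈ {4}; g ≡ 0 at y ∈ ∅; common: ∅.
  x = 2: f ≡ 0 at y ∈ {2}; g ≡ 0 at y ∈ {2, 3}; common: {2}.
  x = 3: f ≡ 0 at y ∈ {0}; g ≡ 0 at y ∈ {0, 4}; common: {0}.
  x = 4: f ≡ 0 at y ∈ {0, 1, 2, 3, 4}; g ≡ 0 at y ∈ ∅; common: ∅.
Collecting: common zeros = {(2, 2), (3, 0)}, so the count is 2.
Comparison with the Bézout bound: 2 ≤ 4 = deg(f)·deg(g), as expected for curves with no common component (the affine F_5-count falls short of the bound because intersections may lie at infinity, over extension fields, or carry multiplicity).
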